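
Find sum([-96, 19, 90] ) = (-96) + 19 + 90
= 13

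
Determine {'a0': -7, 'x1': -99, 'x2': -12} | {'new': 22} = {'a0': -7, 'x1': -99, 'x2': -12, 'new': 22}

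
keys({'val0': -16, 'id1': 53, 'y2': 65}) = ['val0', 'id1', 'y2']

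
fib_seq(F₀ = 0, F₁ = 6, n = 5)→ F_2 = F_1 + F_0 = 6
F_3 = F_2 + F_1 = 12
F_4 = F_3 + F_2 = 18
= [0, 6, 6, 12, 18]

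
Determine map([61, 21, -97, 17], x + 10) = 61+10=71, 21+10=31, -97+10=-87, 17+10=27
= [71, 31, -87, 27]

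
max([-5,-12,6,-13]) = 6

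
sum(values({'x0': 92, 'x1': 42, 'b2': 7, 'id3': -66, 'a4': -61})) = 14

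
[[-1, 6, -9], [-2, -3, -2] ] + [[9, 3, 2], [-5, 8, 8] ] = [[8, 9, -7], [-7, 5, 6]]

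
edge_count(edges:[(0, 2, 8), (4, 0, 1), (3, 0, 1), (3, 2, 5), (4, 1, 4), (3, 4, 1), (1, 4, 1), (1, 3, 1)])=8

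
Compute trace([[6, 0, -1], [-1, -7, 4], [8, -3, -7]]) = -8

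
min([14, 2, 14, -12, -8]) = -12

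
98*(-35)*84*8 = -2304960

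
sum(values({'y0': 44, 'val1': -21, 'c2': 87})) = 44 + (-21) + 87
= 110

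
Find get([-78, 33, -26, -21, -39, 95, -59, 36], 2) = -26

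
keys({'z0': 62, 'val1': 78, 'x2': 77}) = ['z0', 'val1', 'x2']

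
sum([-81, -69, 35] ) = (-81) + (-69) + 35
= -115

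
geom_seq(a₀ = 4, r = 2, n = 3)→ [4, 8, 16]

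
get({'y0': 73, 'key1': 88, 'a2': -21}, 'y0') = 73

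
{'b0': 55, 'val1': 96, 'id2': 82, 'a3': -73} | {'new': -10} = {'b0': 55, 'val1': 96, 'id2': 82, 'a3': -73, 'new': -10}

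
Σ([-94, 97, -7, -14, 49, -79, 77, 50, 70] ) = 149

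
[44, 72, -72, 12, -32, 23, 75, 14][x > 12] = keep x where x > 12: 44✓, 72✓, -72✗, 12✗, -32✗, 23✓, 75✓, 14✓
= [44, 72, 23, 75, 14]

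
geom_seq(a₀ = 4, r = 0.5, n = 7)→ a_0 = 4*0.5^0 = 4.0
a_1 = 4*0.5^1 = 2.0
a_2 = 4*0.5^2 = 1.0
...
= [4.0, 2.0, 1.0, 0.5, 0.25, 0.125, 0.0625]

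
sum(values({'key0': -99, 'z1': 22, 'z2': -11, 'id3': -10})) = (-99) + 22 + (-11) + (-10)
= -98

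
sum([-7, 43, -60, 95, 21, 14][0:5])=slice → [-7, 43, -60, 95, 21]
(-7) + 43 + (-60) + 95 + 21
= 92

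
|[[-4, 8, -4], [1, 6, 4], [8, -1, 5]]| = (1)*(-4)*det([[6, 4], [-1, 5]]) + (-1)*(8)*det([[1, 4], [8, 5]]) + (1)*(-4)*det([[1, 6], [8, -1]])
= -136 + 216 + 196
= 276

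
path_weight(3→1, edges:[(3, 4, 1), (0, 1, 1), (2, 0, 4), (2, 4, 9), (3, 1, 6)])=w(3→1)=6
= 6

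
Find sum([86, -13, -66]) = 7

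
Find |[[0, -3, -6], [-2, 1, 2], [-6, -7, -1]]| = (1)*(0)*det([[1, 2], [-7, -1]]) + (-1)*(-3)*det([[-2, 2], [-6, -1]]) + (1)*(-6)*det([[-2, 1], [-6, -7]])
= 0 + 42 + -120
= -78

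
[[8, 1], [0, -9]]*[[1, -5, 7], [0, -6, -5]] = [[8, -46, 51], [0, 54, 45]]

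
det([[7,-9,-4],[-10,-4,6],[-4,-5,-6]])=998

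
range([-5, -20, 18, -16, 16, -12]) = 38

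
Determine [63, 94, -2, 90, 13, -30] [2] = -2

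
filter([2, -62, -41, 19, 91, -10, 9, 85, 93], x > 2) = [19, 91, 9, 85, 93]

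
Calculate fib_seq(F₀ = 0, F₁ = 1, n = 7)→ F_2 = F_1 + F_0 = 1
F_3 = F_2 + F_1 = 2
F_4 = F_3 + F_2 = 3
...
= [0, 1, 1, 2, 3, 5, 8]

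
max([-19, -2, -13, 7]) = 7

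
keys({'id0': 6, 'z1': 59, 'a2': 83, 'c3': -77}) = ['id0', 'z1', 'a2', 'c3']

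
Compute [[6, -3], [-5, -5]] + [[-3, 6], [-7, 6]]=[[3, 3], [-12, 1]]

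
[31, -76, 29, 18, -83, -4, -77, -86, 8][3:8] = [18, -83, -4, -77, -86]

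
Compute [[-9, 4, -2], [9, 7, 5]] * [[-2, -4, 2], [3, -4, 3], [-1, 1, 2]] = [[32, 18, -10], [-2, -59, 49]]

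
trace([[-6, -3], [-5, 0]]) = diagonal: (-6) + 0
= -6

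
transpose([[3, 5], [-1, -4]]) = [[3, -1], [5, -4]]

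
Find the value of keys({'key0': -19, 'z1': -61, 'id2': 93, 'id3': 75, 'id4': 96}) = ['key0', 'z1', 'id2', 'id3', 'id4']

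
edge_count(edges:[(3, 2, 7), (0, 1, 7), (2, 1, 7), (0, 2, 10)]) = 4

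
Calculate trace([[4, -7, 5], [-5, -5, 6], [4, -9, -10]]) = diagonal: 4 + (-5) + (-10)
= -11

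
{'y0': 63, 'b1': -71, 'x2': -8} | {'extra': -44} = {'y0': 63, 'b1': -71, 'x2': -8, 'extra': -44}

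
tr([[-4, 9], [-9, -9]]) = -13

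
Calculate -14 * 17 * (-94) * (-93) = -2080596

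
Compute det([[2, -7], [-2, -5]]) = -24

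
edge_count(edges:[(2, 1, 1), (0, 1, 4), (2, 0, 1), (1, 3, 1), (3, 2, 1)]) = 5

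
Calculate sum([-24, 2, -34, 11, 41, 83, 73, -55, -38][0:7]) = 152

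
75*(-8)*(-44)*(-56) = -1478400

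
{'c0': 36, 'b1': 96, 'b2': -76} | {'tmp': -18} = {'c0': 36, 'b1': 96, 'b2': -76, 'tmp': -18}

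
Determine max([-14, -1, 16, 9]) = 16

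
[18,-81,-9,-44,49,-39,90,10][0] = 18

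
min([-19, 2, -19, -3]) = -19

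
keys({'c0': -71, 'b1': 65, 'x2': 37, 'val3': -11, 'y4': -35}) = ['c0', 'b1', 'x2', 'val3', 'y4']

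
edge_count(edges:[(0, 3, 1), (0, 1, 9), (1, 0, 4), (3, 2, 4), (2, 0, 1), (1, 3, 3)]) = 6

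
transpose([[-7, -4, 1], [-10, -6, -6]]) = [[-7, -10], [-4, -6], [1, -6]]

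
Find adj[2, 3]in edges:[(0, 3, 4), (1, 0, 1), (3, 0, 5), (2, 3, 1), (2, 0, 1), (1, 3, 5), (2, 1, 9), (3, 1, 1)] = 1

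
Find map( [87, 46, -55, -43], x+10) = 87+10=97, 46+10=56, -55+10=-45, -43+10=-33
= [97, 56, -45, -33]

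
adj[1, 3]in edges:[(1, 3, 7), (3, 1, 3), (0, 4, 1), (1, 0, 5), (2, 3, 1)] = 7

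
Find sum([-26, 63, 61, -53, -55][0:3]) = slice → [-26, 63, 61]
(-26) + 63 + 61
= 98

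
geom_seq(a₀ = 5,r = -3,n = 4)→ a_0 = 5*(-3)^0 = 5
a_1 = 5*(-3)^1 = -15
a_2 = 5*(-3)^2 = 45
...
= [5, -15, 45, -135]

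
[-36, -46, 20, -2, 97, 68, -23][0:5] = [-36, -46, 20, -2, 97]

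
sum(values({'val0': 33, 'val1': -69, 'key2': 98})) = 33 + (-69) + 98
= 62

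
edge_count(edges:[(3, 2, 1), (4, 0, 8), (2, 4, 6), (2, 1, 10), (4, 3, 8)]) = 5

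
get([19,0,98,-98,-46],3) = -98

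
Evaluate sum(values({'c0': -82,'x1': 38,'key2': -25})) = -69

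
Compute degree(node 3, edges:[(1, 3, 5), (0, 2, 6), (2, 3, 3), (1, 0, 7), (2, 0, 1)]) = 2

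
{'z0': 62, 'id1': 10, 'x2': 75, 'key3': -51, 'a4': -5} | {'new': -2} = {'z0': 62, 'id1': 10, 'x2': 75, 'key3': -51, 'a4': -5, 'new': -2}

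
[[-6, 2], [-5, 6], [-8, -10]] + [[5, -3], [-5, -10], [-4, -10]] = [[-1, -1], [-10, -4], [-12, -20]]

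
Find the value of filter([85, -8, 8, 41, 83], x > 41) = keep x where x > 41: 85✓, -8✗, 8✗, 41✗, 83✓
= [85, 83]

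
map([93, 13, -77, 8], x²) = [8649, 169, 5929, 64]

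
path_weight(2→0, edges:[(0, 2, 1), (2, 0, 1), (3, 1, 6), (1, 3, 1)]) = w(2→0)=1
= 1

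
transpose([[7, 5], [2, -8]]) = [[7, 2], [5, -8]]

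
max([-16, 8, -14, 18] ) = 18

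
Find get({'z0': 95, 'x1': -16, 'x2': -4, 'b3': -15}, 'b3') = -15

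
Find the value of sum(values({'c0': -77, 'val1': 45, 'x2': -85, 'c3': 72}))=(-77) + 45 + (-85) + 72
= -45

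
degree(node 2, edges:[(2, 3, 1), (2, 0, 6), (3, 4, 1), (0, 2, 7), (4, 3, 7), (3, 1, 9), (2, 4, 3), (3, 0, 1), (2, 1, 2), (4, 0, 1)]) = 5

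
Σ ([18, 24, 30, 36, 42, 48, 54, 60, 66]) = 378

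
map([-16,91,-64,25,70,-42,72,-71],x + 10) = [-6, 101, -54, 35, 80, -32, 82, -61]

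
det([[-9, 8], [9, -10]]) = 18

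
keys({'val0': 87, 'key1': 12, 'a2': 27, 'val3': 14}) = ['val0', 'key1', 'a2', 'val3']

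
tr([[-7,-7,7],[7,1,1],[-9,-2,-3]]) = -9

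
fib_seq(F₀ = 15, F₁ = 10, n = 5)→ F_2 = F_1 + F_0 = 25
F_3 = F_2 + F_1 = 35
F_4 = F_3 + F_2 = 60
= [15, 10, 25, 35, 60]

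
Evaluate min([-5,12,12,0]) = -5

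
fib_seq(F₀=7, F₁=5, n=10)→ [7, 5, 12, 17, 29, 46, 75, 121, 196, 317]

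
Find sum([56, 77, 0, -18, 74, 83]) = 56 + 77 + 0 + (-18) + 74 + 83
= 272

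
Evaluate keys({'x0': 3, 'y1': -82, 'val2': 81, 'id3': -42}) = ['x0', 'y1', 'val2', 'id3']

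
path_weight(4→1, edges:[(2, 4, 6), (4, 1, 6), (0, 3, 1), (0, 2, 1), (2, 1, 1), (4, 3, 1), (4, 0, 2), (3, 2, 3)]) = 6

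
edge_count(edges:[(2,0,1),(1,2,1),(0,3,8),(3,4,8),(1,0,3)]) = 5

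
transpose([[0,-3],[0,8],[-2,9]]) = [[0, 0, -2], [-3, 8, 9]]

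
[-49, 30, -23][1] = 30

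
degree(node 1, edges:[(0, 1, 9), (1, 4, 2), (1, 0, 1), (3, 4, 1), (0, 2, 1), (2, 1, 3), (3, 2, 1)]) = incident: (0,1), (1,4), (1,0), (2,1)
= 4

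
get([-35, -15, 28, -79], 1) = -15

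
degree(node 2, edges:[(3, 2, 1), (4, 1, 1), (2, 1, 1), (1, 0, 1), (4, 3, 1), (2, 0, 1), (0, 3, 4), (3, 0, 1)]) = incident: (3,2), (2,1), (2,0)
= 3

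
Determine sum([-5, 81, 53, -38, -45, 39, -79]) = (-5) + 81 + 53 + (-38) + (-45) + 39 + (-79)
= 6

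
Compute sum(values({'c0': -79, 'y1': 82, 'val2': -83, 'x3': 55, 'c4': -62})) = (-79) + 82 + (-83) + 55 + (-62)
= -87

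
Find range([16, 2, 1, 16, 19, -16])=35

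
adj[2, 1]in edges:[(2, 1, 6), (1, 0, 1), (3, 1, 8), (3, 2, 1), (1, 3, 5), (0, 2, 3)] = 6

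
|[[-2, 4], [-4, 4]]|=(-2)*(4) - (4)*(-4)
= 8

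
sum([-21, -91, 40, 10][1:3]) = -51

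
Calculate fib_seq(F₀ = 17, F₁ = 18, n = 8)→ [17, 18, 35, 53, 88, 141, 229, 370]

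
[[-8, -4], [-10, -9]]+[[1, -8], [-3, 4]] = [[-7, -12], [-13, -5]]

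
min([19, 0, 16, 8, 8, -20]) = -20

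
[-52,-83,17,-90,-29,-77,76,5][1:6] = [-83, 17, -90, -29, -77]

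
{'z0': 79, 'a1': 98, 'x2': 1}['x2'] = 1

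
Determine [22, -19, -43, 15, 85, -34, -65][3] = 15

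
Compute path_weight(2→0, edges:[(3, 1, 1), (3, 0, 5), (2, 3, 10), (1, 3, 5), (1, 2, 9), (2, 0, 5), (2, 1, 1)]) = 5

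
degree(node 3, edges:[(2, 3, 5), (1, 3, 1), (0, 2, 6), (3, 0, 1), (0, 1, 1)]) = incident: (2,3), (1,3), (3,0)
= 3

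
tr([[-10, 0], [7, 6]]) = diagonal: (-10) + 6
= -4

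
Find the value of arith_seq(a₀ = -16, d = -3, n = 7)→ [-16, -19, -22, -25, -28, -31, -34]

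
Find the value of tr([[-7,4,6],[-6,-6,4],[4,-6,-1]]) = -14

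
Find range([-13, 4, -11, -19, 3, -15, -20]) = 24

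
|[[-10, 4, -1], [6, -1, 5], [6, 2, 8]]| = (1)*(-10)*det([[-1, 5], [2, 8]]) + (-1)*(4)*det([[6, 5], [6, 8]]) + (1)*(-1)*det([[6, -1], [6, 2]])
= 180 + -72 + -18
= 90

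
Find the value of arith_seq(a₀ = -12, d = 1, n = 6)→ a_0 = -12 + 0*1 = -12
a_1 = -12 + 1*1 = -11
a_2 = -12 + 2*1 = -10
...
= [-12, -11, -10, -9, -8, -7]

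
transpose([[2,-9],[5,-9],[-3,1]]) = [[2, 5, -3], [-9, -9, 1]]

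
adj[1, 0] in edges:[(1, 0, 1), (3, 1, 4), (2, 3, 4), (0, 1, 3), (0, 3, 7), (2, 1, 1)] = 1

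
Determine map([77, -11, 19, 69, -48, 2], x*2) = [154, -22, 38, 138, -96, 4]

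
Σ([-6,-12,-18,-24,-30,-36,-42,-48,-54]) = (-6) + (-12) + (-18) + (-24) + (-30) + (-36) + (-42) + (-48) + (-54)
= -270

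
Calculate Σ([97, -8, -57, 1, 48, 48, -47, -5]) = 97 + (-8) + (-57) + 1 + 48 + 48 + (-47) + (-5)
= 77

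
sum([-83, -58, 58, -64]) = -147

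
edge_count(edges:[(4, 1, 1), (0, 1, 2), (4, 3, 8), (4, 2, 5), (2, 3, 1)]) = 5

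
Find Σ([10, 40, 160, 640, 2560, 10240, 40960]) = 10 + 40 + 160 + 640 + 2560 + 10240 + 40960
= 54610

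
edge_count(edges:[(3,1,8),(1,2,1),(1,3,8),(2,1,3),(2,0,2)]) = 5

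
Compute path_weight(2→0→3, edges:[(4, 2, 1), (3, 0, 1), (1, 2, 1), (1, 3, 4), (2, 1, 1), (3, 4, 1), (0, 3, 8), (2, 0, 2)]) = w(2→0)=2 + w(0→3)=8
= 10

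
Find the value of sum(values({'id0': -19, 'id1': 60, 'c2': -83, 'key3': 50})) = (-19) + 60 + (-83) + 50
= 8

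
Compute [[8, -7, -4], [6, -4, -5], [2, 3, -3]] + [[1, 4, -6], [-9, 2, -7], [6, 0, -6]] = [[9, -3, -10], [-3, -2, -12], [8, 3, -9]]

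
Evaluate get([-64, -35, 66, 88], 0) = -64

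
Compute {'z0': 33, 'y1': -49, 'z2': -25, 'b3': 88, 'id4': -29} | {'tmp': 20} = {'z0': 33, 'y1': -49, 'z2': -25, 'b3': 88, 'id4': -29, 'tmp': 20}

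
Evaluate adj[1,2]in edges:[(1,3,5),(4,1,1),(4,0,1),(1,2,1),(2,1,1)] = 1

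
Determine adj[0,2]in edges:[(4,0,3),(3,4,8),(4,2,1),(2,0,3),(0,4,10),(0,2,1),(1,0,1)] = 1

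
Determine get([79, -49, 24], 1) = -49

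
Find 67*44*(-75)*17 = -3758700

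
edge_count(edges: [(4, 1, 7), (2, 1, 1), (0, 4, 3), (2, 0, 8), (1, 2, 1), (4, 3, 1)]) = 6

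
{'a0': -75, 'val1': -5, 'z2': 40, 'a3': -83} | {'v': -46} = {'a0': -75, 'val1': -5, 'z2': 40, 'a3': -83, 'v': -46}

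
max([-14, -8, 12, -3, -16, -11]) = 12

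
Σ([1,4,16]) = 1 + 4 + 16
= 21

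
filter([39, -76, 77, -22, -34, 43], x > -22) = keep x where x > -22: 39✓, -76✗, 77✓, -22✗, -34✗, 43✓
= [39, 77, 43]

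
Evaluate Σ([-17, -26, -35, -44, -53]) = (-17) + (-26) + (-35) + (-44) + (-53)
= -175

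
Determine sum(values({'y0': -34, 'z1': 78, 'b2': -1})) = (-34) + 78 + (-1)
= 43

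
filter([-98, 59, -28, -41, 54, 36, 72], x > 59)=[72]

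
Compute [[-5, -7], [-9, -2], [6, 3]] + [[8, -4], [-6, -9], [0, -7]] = [[3, -11], [-15, -11], [6, -4]]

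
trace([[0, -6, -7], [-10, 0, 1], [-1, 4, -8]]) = -8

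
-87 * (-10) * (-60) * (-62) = 3236400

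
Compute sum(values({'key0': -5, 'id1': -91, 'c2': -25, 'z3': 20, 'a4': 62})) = -39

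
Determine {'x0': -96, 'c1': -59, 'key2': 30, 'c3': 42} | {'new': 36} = {'x0': -96, 'c1': -59, 'key2': 30, 'c3': 42, 'new': 36}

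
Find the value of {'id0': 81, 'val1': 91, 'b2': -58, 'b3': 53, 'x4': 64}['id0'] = 81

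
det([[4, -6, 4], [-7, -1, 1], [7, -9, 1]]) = (1)*(4)*det([[-1, 1], [-9, 1]]) + (-1)*(-6)*det([[-7, 1], [7, 1]]) + (1)*(4)*det([[-7, -1], [7, -9]])
= 32 + -84 + 280
= 228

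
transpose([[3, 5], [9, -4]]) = [[3, 9], [5, -4]]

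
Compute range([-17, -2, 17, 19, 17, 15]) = 36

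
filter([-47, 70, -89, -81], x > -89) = keep x where x > -89: -47✓, 70✓, -89✗, -81✓
= [-47, 70, -81]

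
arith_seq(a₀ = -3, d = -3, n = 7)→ a_0 = -3 + 0*-3 = -3
a_1 = -3 + 1*-3 = -6
a_2 = -3 + 2*-3 = -9
...
= [-3, -6, -9, -12, -15, -18, -21]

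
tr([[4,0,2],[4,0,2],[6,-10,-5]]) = diagonal: 4 + 0 + (-5)
= -1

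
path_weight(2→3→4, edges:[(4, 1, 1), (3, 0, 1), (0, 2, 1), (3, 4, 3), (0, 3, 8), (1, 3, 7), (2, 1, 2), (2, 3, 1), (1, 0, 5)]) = w(2→3)=1 + w(3→4)=3
= 4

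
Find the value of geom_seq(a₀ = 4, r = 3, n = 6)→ [4, 12, 36, 108, 324, 972]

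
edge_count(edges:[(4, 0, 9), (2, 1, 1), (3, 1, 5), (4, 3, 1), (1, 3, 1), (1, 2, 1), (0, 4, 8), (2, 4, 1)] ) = 8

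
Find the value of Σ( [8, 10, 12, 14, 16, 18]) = 8 + 10 + 12 + 14 + 16 + 18
= 78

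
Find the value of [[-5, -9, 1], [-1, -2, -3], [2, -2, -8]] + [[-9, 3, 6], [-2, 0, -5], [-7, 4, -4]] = [[-14, -6, 7], [-3, -2, -8], [-5, 2, -12]]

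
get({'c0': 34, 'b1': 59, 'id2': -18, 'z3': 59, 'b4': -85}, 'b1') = 59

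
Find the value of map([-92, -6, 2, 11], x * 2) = -92*2=-184, -6*2=-12, 2*2=4, 11*2=22
= [-184, -12, 4, 22]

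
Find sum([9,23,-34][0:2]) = 32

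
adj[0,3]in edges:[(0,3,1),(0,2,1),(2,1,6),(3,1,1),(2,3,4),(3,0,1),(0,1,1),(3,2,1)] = 1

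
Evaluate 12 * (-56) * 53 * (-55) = 1958880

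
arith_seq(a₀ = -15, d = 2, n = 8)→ a_0 = -15 + 0*2 = -15
a_1 = -15 + 1*2 = -13
a_2 = -15 + 2*2 = -11
...
= [-15, -13, -11, -9, -7, -5, -3, -1]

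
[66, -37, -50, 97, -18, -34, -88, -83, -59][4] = -18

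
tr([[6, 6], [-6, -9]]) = diagonal: 6 + (-9)
= -3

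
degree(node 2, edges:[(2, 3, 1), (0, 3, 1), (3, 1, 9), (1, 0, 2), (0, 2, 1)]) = 2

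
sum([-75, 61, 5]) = (-75) + 61 + 5
= -9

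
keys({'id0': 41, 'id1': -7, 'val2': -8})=['id0', 'id1', 'val2']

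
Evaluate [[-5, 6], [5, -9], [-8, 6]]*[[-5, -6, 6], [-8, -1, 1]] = [[-23, 24, -24], [47, -21, 21], [-8, 42, -42]]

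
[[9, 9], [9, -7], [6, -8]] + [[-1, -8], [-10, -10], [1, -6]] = [[8, 1], [-1, -17], [7, -14]]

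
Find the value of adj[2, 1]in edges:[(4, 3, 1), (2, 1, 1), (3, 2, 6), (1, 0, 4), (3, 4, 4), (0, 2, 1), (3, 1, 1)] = 1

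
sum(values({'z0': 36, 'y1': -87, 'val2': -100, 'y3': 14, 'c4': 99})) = -38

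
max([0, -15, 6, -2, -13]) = 6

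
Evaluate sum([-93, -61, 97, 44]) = (-93) + (-61) + 97 + 44
= -13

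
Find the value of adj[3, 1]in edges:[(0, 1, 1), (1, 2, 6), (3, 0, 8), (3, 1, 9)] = 9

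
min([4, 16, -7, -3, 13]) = -7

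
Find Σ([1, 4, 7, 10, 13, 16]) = 1 + 4 + 7 + 10 + 13 + 16
= 51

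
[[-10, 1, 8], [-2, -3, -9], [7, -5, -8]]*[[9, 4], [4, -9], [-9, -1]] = C[0][0] = (-10)*(9) + (1)*(4) + (8)*(-9) = -158
C[0][1] = (-10)*(4) + (1)*(-9) + (8)*(-1) = -57
C[1][0] = (-2)*(9) + (-3)*(4) + (-9)*(-9) = 51
C[1][1] = (-2)*(4) + (-3)*(-9) + (-9)*(-1) = 28
C[2][0] = (7)*(9) + (-5)*(4) + (-8)*(-9) = 115
C[2][1] = (7)*(4) + (-5)*(-9) + (-8)*(-1) = 81
= [[-158, -57], [51, 28], [115, 81]]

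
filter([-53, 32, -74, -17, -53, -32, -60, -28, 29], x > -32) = [32, -17, -28, 29]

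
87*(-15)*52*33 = -2239380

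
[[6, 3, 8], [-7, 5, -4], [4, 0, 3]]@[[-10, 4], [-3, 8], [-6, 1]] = C[0][0] = (6)*(-10) + (3)*(-3) + (8)*(-6) = -117
C[0][1] = (6)*(4) + (3)*(8) + (8)*(1) = 56
C[1][0] = (-7)*(-10) + (5)*(-3) + (-4)*(-6) = 79
C[1][1] = (-7)*(4) + (5)*(8) + (-4)*(1) = 8
C[2][0] = (4)*(-10) + (0)*(-3) + (3)*(-6) = -58
C[2][1] = (4)*(4) + (0)*(8) + (3)*(1) = 19
= [[-117, 56], [79, 8], [-58, 19]]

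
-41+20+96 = 75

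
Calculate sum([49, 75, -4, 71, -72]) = 119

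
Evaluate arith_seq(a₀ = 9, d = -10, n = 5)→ a_0 = 9 + 0*-10 = 9
a_1 = 9 + 1*-10 = -1
a_2 = 9 + 2*-10 = -11
...
= [9, -1, -11, -21, -31]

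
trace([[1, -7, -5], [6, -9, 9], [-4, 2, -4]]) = diagonal: 1 + (-9) + (-4)
= -12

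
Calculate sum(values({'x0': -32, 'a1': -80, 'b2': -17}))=(-32) + (-80) + (-17)
= -129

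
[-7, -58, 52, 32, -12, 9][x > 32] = [52]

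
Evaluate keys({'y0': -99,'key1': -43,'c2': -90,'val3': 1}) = ['y0', 'key1', 'c2', 'val3']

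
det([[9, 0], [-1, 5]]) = 45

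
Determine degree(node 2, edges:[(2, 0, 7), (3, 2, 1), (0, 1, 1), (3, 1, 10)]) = 2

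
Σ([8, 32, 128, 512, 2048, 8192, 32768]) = 43688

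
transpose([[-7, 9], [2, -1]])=[[-7, 2], [9, -1]]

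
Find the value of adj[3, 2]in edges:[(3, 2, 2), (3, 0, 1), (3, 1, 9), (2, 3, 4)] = 2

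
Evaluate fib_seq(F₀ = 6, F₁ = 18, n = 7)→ F_2 = F_1 + F_0 = 24
F_3 = F_2 + F_1 = 42
F_4 = F_3 + F_2 = 66
...
= [6, 18, 24, 42, 66, 108, 174]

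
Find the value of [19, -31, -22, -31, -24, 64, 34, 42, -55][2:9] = [-22, -31, -24, 64, 34, 42, -55]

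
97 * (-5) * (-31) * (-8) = -120280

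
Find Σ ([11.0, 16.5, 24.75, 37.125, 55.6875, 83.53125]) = 11.0 + 16.5 + 24.75 + 37.125 + 55.6875 + 83.53125
= 228.59375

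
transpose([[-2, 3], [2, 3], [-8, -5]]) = [[-2, 2, -8], [3, 3, -5]]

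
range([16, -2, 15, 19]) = 21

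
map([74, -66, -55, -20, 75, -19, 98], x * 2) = [148, -132, -110, -40, 150, -38, 196]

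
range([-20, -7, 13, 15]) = 35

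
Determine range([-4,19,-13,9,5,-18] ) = 37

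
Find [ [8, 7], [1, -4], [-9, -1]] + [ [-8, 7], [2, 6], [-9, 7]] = [[0, 14], [3, 2], [-18, 6]]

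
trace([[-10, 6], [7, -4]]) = diagonal: (-10) + (-4)
= -14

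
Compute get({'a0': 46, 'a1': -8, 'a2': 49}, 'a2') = 49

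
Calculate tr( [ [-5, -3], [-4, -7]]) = diagonal: (-5) + (-7)
= -12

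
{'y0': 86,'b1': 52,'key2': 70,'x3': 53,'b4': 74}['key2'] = 70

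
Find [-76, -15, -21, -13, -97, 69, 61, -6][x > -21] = [-15, -13, 69, 61, -6]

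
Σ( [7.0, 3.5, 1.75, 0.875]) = 13.125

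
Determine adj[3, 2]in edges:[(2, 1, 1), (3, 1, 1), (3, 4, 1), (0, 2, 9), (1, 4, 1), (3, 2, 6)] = 6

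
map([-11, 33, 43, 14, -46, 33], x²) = [121, 1089, 1849, 196, 2116, 1089]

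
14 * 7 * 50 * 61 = 298900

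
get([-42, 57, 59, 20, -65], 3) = 20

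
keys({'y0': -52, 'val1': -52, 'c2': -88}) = ['y0', 'val1', 'c2']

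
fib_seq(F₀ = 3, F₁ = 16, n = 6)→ [3, 16, 19, 35, 54, 89]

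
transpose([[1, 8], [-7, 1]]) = [[1, -7], [8, 1]]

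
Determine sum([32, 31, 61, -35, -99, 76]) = 66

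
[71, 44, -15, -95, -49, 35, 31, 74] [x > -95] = [71, 44, -15, -49, 35, 31, 74]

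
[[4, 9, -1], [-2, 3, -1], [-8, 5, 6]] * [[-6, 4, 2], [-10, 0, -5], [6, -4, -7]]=[[-120, 20, -30], [-24, -4, -12], [34, -56, -83]]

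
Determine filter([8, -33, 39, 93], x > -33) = [8, 39, 93]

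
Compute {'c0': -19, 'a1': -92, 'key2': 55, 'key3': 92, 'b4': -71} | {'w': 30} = {'c0': -19, 'a1': -92, 'key2': 55, 'key3': 92, 'b4': -71, 'w': 30}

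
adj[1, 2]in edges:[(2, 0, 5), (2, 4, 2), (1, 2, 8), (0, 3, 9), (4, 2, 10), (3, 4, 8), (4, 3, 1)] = 8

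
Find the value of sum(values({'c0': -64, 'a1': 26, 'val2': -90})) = -128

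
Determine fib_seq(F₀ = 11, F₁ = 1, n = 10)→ [11, 1, 12, 13, 25, 38, 63, 101, 164, 265]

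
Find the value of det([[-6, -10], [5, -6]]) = (-6)*(-6) - (-10)*(5)
= 86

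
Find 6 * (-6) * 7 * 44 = -11088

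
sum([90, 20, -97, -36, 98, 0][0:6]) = 75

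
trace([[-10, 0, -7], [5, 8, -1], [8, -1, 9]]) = diagonal: (-10) + 8 + 9
= 7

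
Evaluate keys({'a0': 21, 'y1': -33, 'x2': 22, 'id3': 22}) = ['a0', 'y1', 'x2', 'id3']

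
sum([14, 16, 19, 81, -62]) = 68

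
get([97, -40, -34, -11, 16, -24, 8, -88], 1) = -40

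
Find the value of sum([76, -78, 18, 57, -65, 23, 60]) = 91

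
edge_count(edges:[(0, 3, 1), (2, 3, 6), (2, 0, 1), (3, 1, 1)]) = 4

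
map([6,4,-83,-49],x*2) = [12, 8, -166, -98]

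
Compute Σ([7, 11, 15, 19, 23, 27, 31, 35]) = 7 + 11 + 15 + 19 + 23 + 27 + 31 + 35
= 168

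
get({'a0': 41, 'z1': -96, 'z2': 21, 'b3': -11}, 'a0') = 41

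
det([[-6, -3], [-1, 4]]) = -27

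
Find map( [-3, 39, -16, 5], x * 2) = -3*2=-6, 39*2=78, -16*2=-32, 5*2=10
= [-6, 78, -32, 10]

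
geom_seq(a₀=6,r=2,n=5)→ a_0 = 6*2^0 = 6
a_1 = 6*2^1 = 12
a_2 = 6*2^2 = 24
...
= [6, 12, 24, 48, 96]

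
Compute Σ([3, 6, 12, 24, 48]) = 93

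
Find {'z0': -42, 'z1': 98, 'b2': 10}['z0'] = -42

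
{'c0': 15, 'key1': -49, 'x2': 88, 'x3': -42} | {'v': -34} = {'c0': 15, 'key1': -49, 'x2': 88, 'x3': -42, 'v': -34}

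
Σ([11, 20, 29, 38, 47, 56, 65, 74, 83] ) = 423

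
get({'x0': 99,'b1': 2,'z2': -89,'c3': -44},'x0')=99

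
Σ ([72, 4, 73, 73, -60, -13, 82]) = 72 + 4 + 73 + 73 + (-60) + (-13) + 82
= 231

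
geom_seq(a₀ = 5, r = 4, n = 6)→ a_0 = 5*4^0 = 5
a_1 = 5*4^1 = 20
a_2 = 5*4^2 = 80
...
= [5, 20, 80, 320, 1280, 5120]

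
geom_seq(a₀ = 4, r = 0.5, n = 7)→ a_0 = 4*0.5^0 = 4.0
a_1 = 4*0.5^1 = 2.0
a_2 = 4*0.5^2 = 1.0
...
= [4.0, 2.0, 1.0, 0.5, 0.25, 0.125, 0.0625]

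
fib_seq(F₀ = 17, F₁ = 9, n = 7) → [17, 9, 26, 35, 61, 96, 157]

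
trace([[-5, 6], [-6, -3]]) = diagonal: (-5) + (-3)
= -8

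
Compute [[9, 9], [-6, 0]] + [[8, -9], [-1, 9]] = [[17, 0], [-7, 9]]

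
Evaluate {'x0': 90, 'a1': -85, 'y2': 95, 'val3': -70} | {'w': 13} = {'x0': 90, 'a1': -85, 'y2': 95, 'val3': -70, 'w': 13}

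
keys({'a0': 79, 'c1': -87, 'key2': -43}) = ['a0', 'c1', 'key2']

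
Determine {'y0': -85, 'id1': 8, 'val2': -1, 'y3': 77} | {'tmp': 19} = {'y0': -85, 'id1': 8, 'val2': -1, 'y3': 77, 'tmp': 19}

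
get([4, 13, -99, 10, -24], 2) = -99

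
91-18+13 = 86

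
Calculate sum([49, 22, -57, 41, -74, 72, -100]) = 49 + 22 + (-57) + 41 + (-74) + 72 + (-100)
= -47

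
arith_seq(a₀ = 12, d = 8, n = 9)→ a_0 = 12 + 0*8 = 12
a_1 = 12 + 1*8 = 20
a_2 = 12 + 2*8 = 28
...
= [12, 20, 28, 36, 44, 52, 60, 68, 76]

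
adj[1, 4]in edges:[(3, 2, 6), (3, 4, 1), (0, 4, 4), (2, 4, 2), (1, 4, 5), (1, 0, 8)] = 5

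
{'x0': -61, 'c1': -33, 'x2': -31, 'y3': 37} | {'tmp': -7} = {'x0': -61, 'c1': -33, 'x2': -31, 'y3': 37, 'tmp': -7}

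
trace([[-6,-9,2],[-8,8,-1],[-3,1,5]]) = diagonal: (-6) + 8 + 5
= 7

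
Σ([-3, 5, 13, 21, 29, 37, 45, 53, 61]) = (-3) + 5 + 13 + 21 + 29 + 37 + 45 + 53 + 61
= 261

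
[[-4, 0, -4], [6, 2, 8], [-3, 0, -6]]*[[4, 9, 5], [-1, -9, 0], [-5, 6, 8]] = C[0][0] = (-4)*(4) + (0)*(-1) + (-4)*(-5) = 4
C[0][1] = (-4)*(9) + (0)*(-9) + (-4)*(6) = -60
C[0][2] = (-4)*(5) + (0)*(0) + (-4)*(8) = -52
C[1][0] = (6)*(4) + (2)*(-1) + (8)*(-5) = -18
C[1][1] = (6)*(9) + (2)*(-9) + (8)*(6) = 84
C[1][2] = (6)*(5) + (2)*(0) + (8)*(8) = 94
... (3 more cells)
= [[4, -60, -52], [-18, 84, 94], [18, -63, -63]]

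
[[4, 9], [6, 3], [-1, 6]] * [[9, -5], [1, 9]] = C[0][0] = (4)*(9) + (9)*(1) = 45
C[0][1] = (4)*(-5) + (9)*(9) = 61
C[1][0] = (6)*(9) + (3)*(1) = 57
C[1][1] = (6)*(-5) + (3)*(9) = -3
C[2][0] = (-1)*(9) + (6)*(1) = -3
C[2][1] = (-1)*(-5) + (6)*(9) = 59
= [[45, 61], [57, -3], [-3, 59]]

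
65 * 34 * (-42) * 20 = -1856400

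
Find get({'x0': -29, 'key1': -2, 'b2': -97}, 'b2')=-97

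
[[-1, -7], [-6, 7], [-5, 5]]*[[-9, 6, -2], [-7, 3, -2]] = [[58, -27, 16], [5, -15, -2], [10, -15, 0]]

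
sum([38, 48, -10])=76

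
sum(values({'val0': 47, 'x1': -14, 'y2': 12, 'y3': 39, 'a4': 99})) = 47 + (-14) + 12 + 39 + 99
= 183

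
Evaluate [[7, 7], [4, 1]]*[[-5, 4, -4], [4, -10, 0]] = [[-7, -42, -28], [-16, 6, -16]]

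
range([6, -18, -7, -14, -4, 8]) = 26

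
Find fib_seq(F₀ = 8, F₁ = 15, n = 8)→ [8, 15, 23, 38, 61, 99, 160, 259]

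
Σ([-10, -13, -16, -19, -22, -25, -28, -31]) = -164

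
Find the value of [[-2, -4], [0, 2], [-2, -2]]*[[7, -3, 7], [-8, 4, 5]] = C[0][0] = (-2)*(7) + (-4)*(-8) = 18
C[0][1] = (-2)*(-3) + (-4)*(4) = -10
C[0][2] = (-2)*(7) + (-4)*(5) = -34
C[1][0] = (0)*(7) + (2)*(-8) = -16
C[1][1] = (0)*(-3) + (2)*(4) = 8
C[1][2] = (0)*(7) + (2)*(5) = 10
... (3 more cells)
= [[18, -10, -34], [-16, 8, 10], [2, -2, -24]]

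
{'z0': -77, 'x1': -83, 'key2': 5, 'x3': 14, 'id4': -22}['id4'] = -22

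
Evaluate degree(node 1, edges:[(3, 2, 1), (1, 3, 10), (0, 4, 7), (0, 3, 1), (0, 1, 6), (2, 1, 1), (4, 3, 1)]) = incident: (1,3), (0,1), (2,1)
= 3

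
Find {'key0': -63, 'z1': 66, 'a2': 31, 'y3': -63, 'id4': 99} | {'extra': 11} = {'key0': -63, 'z1': 66, 'a2': 31, 'y3': -63, 'id4': 99, 'extra': 11}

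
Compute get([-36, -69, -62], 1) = -69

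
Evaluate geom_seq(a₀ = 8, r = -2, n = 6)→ a_0 = 8*(-2)^0 = 8
a_1 = 8*(-2)^1 = -16
a_2 = 8*(-2)^2 = 32
...
= [8, -16, 32, -64, 128, -256]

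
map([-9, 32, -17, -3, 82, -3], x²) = (-9)²=81, (32)²=1024, (-17)²=289, (-3)²=9, (82)²=6724, (-3)²=9
= [81, 1024, 289, 9, 6724, 9]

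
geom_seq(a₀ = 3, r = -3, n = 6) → [3, -9, 27, -81, 243, -729]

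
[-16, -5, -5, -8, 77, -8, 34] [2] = -5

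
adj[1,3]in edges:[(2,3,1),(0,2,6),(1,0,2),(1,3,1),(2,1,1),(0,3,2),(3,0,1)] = 1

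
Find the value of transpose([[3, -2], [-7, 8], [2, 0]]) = [[3, -7, 2], [-2, 8, 0]]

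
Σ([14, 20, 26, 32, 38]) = 14 + 20 + 26 + 32 + 38
= 130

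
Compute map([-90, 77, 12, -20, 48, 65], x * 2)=-90*2=-180, 77*2=154, 12*2=24, -20*2=-40, 48*2=96, 65*2=130
= [-180, 154, 24, -40, 96, 130]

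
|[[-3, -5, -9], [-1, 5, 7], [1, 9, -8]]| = (1)*(-3)*det([[5, 7], [9, -8]]) + (-1)*(-5)*det([[-1, 7], [1, -8]]) + (1)*(-9)*det([[-1, 5], [1, 9]])
= 309 + 5 + 126
= 440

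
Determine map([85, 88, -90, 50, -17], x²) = [7225, 7744, 8100, 2500, 289]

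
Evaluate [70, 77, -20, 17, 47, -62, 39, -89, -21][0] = 70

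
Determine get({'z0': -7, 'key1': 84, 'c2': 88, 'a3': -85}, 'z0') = -7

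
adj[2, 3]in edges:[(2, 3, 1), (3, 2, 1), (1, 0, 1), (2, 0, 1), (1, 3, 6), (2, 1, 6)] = 1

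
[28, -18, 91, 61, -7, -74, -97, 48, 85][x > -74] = [28, -18, 91, 61, -7, 48, 85]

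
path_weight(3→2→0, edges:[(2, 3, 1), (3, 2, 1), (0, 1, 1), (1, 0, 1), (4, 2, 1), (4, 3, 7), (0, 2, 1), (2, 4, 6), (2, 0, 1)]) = 2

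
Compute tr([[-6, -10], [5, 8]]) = diagonal: (-6) + 8
= 2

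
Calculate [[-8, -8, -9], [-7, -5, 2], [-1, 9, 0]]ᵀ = [[-8, -7, -1], [-8, -5, 9], [-9, 2, 0]]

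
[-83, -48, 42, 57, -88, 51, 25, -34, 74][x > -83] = [-48, 42, 57, 51, 25, -34, 74]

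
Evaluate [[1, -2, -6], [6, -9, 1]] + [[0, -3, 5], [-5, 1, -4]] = [[1, -5, -1], [1, -8, -3]]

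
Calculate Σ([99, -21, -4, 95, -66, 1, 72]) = 99 + (-21) + (-4) + 95 + (-66) + 1 + 72
= 176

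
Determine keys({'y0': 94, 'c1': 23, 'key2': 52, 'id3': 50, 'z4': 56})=['y0', 'c1', 'key2', 'id3', 'z4']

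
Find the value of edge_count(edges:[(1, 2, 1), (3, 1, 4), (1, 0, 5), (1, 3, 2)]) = 4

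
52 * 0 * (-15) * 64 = 0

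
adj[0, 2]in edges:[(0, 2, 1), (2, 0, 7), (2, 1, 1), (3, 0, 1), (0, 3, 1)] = 1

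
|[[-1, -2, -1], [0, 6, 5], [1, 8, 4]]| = 12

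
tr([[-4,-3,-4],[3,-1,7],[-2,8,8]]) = 3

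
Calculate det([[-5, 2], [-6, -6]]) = (-5)*(-6) - (2)*(-6)
= 42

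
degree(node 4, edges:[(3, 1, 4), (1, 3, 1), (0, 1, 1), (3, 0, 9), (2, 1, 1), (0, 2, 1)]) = incident: none
= 0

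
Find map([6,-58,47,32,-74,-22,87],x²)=[36, 3364, 2209, 1024, 5476, 484, 7569]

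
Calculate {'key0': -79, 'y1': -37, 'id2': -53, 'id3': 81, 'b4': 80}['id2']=-53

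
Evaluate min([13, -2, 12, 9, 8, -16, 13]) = -16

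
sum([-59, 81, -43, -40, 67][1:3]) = slice → [81, -43]
81 + (-43)
= 38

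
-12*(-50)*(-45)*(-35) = 945000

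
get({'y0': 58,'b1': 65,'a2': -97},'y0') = 58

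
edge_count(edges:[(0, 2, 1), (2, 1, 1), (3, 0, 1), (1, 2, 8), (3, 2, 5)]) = 5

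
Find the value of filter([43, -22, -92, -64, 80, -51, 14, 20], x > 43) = keep x where x > 43: 43✗, -22✗, -92✗, -64✗, 80✓, -51✗, 14✗, 20✗
= [80]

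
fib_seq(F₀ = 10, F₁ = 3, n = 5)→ [10, 3, 13, 16, 29]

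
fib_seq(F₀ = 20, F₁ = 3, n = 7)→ [20, 3, 23, 26, 49, 75, 124]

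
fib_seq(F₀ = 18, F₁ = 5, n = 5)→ F_2 = F_1 + F_0 = 23
F_3 = F_2 + F_1 = 28
F_4 = F_3 + F_2 = 51
= [18, 5, 23, 28, 51]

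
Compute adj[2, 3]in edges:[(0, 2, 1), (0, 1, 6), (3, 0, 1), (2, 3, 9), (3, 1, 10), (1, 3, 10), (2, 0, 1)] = 9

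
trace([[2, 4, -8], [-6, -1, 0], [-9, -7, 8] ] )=9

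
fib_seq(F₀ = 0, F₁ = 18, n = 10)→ F_2 = F_1 + F_0 = 18
F_3 = F_2 + F_1 = 36
F_4 = F_3 + F_2 = 54
...
= [0, 18, 18, 36, 54, 90, 144, 234, 378, 612]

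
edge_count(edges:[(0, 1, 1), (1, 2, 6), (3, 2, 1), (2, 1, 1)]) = 4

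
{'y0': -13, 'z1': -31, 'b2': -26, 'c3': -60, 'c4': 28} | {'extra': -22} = {'y0': -13, 'z1': -31, 'b2': -26, 'c3': -60, 'c4': 28, 'extra': -22}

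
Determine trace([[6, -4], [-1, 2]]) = diagonal: 6 + 2
= 8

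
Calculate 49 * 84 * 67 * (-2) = -551544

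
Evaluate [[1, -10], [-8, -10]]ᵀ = [[1, -8], [-10, -10]]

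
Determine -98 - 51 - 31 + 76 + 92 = -12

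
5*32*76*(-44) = -535040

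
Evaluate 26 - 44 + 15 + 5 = 2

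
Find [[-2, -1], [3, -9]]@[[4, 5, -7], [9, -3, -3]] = C[0][0] = (-2)*(4) + (-1)*(9) = -17
C[0][1] = (-2)*(5) + (-1)*(-3) = -7
C[0][2] = (-2)*(-7) + (-1)*(-3) = 17
C[1][0] = (3)*(4) + (-9)*(9) = -69
C[1][1] = (3)*(5) + (-9)*(-3) = 42
C[1][2] = (3)*(-7) + (-9)*(-3) = 6
= [[-17, -7, 17], [-69, 42, 6]]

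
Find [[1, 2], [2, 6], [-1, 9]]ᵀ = [[1, 2, -1], [2, 6, 9]]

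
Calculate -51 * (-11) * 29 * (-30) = -488070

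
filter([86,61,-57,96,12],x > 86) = keep x where x > 86: 86✗, 61✗, -57✗, 96✓, 12✗
= [96]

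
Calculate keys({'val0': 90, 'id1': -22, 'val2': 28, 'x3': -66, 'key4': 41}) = ['val0', 'id1', 'val2', 'x3', 'key4']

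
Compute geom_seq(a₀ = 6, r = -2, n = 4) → a_0 = 6*(-2)^0 = 6
a_1 = 6*(-2)^1 = -12
a_2 = 6*(-2)^2 = 24
...
= [6, -12, 24, -48]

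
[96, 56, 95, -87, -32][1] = 56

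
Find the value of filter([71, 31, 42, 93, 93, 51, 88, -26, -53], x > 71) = [93, 93, 88]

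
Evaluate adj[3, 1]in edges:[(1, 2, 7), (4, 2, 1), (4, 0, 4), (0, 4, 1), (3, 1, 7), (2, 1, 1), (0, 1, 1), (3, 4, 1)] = 7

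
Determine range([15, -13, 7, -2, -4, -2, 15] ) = 28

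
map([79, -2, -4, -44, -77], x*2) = [158, -4, -8, -88, -154]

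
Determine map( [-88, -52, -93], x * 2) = [-176, -104, -186]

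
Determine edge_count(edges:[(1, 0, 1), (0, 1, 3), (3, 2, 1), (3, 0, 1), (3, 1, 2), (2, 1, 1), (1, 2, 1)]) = 7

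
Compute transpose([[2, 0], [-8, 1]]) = [[2, -8], [0, 1]]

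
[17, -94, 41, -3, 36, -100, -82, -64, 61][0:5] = [17, -94, 41, -3, 36]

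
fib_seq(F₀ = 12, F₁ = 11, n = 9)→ F_2 = F_1 + F_0 = 23
F_3 = F_2 + F_1 = 34
F_4 = F_3 + F_2 = 57
...
= [12, 11, 23, 34, 57, 91, 148, 239, 387]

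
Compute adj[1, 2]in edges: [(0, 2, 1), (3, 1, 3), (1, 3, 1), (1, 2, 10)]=10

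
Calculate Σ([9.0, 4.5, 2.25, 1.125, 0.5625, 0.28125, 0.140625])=9.0 + 4.5 + 2.25 + 1.125 + 0.5625 + 0.28125 + 0.140625
= 17.859375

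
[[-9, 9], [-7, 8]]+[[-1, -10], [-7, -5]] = [[-10, -1], [-14, 3]]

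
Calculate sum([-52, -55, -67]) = (-52) + (-55) + (-67)
= -174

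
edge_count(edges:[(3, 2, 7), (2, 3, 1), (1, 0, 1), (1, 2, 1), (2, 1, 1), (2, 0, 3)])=6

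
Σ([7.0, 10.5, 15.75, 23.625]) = 56.875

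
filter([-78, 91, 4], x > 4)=[91]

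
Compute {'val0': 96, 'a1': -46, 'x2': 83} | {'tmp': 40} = {'val0': 96, 'a1': -46, 'x2': 83, 'tmp': 40}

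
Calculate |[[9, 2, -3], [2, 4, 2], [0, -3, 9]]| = 360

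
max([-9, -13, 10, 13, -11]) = 13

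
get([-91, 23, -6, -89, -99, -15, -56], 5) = -15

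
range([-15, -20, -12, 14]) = 34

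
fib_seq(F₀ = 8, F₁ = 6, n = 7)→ F_2 = F_1 + F_0 = 14
F_3 = F_2 + F_1 = 20
F_4 = F_3 + F_2 = 34
...
= [8, 6, 14, 20, 34, 54, 88]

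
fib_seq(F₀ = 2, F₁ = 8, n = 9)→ [2, 8, 10, 18, 28, 46, 74, 120, 194]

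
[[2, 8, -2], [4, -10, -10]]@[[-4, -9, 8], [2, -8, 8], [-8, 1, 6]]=[[24, -84, 68], [44, 34, -108]]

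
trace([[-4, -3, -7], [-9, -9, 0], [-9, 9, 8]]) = diagonal: (-4) + (-9) + 8
= -5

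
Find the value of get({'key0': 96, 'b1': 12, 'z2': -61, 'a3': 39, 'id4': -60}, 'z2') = -61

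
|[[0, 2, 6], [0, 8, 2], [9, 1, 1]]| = -396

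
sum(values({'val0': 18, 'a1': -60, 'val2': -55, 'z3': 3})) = 18 + (-60) + (-55) + 3
= -94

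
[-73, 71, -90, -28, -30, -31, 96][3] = -28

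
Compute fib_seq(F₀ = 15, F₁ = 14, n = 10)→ [15, 14, 29, 43, 72, 115, 187, 302, 489, 791]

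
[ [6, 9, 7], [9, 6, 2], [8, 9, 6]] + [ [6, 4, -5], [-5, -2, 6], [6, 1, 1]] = [[12, 13, 2], [4, 4, 8], [14, 10, 7]]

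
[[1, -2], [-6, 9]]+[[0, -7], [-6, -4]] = [[1, -9], [-12, 5]]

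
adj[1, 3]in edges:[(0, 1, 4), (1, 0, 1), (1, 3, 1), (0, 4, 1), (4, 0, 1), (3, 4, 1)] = 1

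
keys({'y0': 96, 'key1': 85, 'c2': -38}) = ['y0', 'key1', 'c2']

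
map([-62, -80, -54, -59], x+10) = [-52, -70, -44, -49]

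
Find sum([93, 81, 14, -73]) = 93 + 81 + 14 + (-73)
= 115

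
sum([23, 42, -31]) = 23 + 42 + (-31)
= 34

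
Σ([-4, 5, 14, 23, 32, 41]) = (-4) + 5 + 14 + 23 + 32 + 41
= 111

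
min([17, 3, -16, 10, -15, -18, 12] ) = -18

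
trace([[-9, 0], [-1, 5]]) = diagonal: (-9) + 5
= -4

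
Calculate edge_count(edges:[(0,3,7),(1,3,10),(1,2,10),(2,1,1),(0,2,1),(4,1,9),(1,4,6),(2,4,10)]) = 8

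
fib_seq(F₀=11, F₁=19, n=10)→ [11, 19, 30, 49, 79, 128, 207, 335, 542, 877]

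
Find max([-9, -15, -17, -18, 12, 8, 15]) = 15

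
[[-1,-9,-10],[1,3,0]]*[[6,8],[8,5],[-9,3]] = C[0][0] = (-1)*(6) + (-9)*(8) + (-10)*(-9) = 12
C[0][1] = (-1)*(8) + (-9)*(5) + (-10)*(3) = -83
C[1][0] = (1)*(6) + (3)*(8) + (0)*(-9) = 30
C[1][1] = (1)*(8) + (3)*(5) + (0)*(3) = 23
= [[12, -83], [30, 23]]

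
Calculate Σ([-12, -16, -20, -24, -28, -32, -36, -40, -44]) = -252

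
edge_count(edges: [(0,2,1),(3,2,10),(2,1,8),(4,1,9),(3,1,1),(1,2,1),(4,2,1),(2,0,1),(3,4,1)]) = 9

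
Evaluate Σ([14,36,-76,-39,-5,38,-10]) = -42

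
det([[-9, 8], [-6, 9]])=(-9)*(9) - (8)*(-6)
= -33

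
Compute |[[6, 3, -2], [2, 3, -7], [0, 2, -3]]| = 40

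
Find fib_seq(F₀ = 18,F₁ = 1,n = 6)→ [18, 1, 19, 20, 39, 59]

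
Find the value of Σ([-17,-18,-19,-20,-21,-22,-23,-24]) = (-17) + (-18) + (-19) + (-20) + (-21) + (-22) + (-23) + (-24)
= -164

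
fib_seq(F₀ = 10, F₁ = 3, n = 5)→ [10, 3, 13, 16, 29]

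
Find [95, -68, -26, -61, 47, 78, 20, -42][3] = -61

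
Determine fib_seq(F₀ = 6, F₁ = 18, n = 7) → F_2 = F_1 + F_0 = 24
F_3 = F_2 + F_1 = 42
F_4 = F_3 + F_2 = 66
...
= [6, 18, 24, 42, 66, 108, 174]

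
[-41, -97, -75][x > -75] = [-41]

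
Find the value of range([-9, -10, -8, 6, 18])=28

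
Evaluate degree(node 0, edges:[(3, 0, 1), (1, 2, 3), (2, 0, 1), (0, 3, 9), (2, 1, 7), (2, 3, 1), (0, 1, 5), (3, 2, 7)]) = 4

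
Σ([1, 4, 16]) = 1 + 4 + 16
= 21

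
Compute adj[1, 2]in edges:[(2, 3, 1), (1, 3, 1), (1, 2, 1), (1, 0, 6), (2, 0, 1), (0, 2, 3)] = 1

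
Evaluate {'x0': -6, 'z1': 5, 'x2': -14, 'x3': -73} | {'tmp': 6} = {'x0': -6, 'z1': 5, 'x2': -14, 'x3': -73, 'tmp': 6}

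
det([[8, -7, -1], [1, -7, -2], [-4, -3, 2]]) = -171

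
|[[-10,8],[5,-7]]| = (-10)*(-7) - (8)*(5)
= 30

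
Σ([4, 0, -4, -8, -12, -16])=-36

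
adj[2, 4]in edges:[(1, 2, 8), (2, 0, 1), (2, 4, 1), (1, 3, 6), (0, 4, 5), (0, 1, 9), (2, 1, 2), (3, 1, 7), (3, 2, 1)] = 1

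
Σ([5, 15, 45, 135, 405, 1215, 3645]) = 5 + 15 + 45 + 135 + 405 + 1215 + 3645
= 5465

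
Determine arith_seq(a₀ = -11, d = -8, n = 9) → [-11, -19, -27, -35, -43, -51, -59, -67, -75]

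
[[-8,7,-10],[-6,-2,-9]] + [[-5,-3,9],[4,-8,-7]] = [[-13, 4, -1], [-2, -10, -16]]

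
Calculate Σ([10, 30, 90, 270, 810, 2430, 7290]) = 10 + 30 + 90 + 270 + 810 + 2430 + 7290
= 10930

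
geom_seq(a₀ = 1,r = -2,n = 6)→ a_0 = 1*(-2)^0 = 1
a_1 = 1*(-2)^1 = -2
a_2 = 1*(-2)^2 = 4
...
= [1, -2, 4, -8, 16, -32]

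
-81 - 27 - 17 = -125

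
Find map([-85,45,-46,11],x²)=(-85)²=7225, (45)²=2025, (-46)²=2116, (11)²=121
= [7225, 2025, 2116, 121]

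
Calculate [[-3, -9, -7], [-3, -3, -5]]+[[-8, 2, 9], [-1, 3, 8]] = [[-11, -7, 2], [-4, 0, 3]]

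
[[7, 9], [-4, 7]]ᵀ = [[7, -4], [9, 7]]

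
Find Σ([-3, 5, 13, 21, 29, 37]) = (-3) + 5 + 13 + 21 + 29 + 37
= 102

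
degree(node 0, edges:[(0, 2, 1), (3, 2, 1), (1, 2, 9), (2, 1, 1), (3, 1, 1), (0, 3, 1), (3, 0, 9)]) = 3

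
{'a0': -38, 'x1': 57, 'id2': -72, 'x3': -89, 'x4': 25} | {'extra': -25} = {'a0': -38, 'x1': 57, 'id2': -72, 'x3': -89, 'x4': 25, 'extra': -25}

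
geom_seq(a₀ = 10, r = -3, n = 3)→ [10, -30, 90]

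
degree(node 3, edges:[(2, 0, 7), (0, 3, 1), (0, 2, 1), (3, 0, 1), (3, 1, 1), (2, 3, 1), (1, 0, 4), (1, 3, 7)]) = incident: (0,3), (3,0), (3,1), (2,3), (1,3)
= 5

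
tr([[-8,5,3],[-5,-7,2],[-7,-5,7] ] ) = diagonal: (-8) + (-7) + 7
= -8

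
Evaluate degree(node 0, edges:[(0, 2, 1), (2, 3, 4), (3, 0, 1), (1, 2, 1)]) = incident: (0,2), (3,0)
= 2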